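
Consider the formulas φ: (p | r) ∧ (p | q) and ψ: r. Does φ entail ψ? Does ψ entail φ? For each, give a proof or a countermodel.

(⇒) This fails. Under p = T, q = F, r = F, the left side is true but the right side is false.

(⇐) This fails. Under p = F, q = F, r = T, the left side is false but the right side is true.

Neither direction holds.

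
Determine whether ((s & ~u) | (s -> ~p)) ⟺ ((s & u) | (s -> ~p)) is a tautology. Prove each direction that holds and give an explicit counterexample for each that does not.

Forward direction. This fails. Under p = T, u = F, s = T, the left side is true but the right side is false.

Converse. This fails. Under p = T, u = T, s = T, the left side is false but the right side is true.

(⇒) fails and (⇐) fails.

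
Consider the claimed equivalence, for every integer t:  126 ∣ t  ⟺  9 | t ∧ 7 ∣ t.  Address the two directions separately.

Only the forward direction holds.

Forward direction. If 126 ∣ t, write t = 126q. Since 126 = 14·9, t = 9·(14q), so 9 ∣ t; and since 126 = 18·7, t = 7·(18q), so 7 ∣ t.

Converse. This fails: take t = 63. Both 9 ∣ 63 and 7 ∣ 63, yet 63 is not a multiple of 126 (since 63 = 0·126 + 63), so 126 ∤ 63.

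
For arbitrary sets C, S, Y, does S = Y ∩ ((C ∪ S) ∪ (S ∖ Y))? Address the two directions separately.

Forward inclusion. This inclusion fails. Take C = ∅, S = {1}, Y = ∅; then 1 ∈ S but 1 ∉ Y ∩ ((C ∪ S) ∪ (S ∖ Y)).

Reverse inclusion. This inclusion fails. Take C = {1}, S = ∅, Y = {1}; then 1 ∈ Y ∩ ((C ∪ S) ∪ (S ∖ Y)) but 1 ∉ S.

(⊆) fails and (⊇) fails.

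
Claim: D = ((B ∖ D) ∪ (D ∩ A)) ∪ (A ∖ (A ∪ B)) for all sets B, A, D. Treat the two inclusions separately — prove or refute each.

Forward inclusion. This inclusion fails. Take B = ∅, A = ∅, D = {1}; then 1 ∈ D but 1 ∉ ((B ∖ D) ∪ (D ∩ A)) ∪ (A ∖ (A ∪ B)).

Reverse inclusion. This inclusion fails. Take B = {1}, A = ∅, D = ∅; then 1 ∈ ((B ∖ D) ∪ (D ∩ A)) ∪ (A ∖ (A ∪ B)) but 1 ∉ D.

(⊆) fails and (⊇) fails.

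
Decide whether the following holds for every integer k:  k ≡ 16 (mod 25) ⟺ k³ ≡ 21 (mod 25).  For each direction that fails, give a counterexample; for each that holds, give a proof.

Equivalent; both directions hold.

(⇒) Suppose k ≡ 16 (mod 25). Write k = 25j + 16. Then (25j + 16)³ = 15625j³ + 30000j² + 19200j + 4096 = 25(625j³ + 1200j² + 768j + 163) + 21, so k³ ≡ 21 (mod 25).

(⇐) Conversely, suppose k³ ≡ 21 (mod 25). The only residue r in {0, …, 24} with r³ ≡ 21 (mod 25) is r = 16, so k ≡ 16 (mod 25).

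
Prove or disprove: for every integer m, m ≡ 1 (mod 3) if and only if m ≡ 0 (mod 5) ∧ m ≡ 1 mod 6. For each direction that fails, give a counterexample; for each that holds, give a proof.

[⇒] This fails: m = 1 gives 1 ≡ 1 (mod 3) but 1 ≡ 1 (mod 5), so the conjunction on the right does not hold.

[⇐] Conversely, if m ≡ 0 (mod 5) and m ≡ 1 (mod 6), then by the Chinese remainder theorem m ≡ 25 (mod 30). Since 25 ≡ 1 (mod 3) and 3 ∣ 30, we get m ≡ 1 (mod 3).

Only the reverse direction holds.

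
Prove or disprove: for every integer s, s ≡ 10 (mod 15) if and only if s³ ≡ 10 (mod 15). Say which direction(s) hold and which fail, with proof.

(⇒) Suppose s ≡ 10 (mod 15). Write s = 15j + 10. Then (15j + 10)³ = 3375j³ + 6750j² + 4500j + 1000 = 15(225j³ + 450j² + 300j + 66) + 10, so s³ ≡ 10 (mod 15).

(⇐) Conversely, suppose s³ ≡ 10 (mod 15). The only residue r in {0, …, 14} with r³ ≡ 10 (mod 15) is r = 10, so s ≡ 10 (mod 15).

Both implications hold.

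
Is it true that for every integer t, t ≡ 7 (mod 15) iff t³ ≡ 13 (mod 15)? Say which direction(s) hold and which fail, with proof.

Both directions hold.

[⇒] Suppose t ≡ 7 (mod 15). Write t = 15j + 7. Then (15j + 7)³ = 3375j³ + 4725j² + 2205j + 343 = 15(225j³ + 315j² + 147j + 22) + 13, so t³ ≡ 13 (mod 15).

[⇐] Conversely, suppose t³ ≡ 13 (mod 15). The only residue r in {0, …, 14} with r³ ≡ 13 (mod 15) is r = 7, so t ≡ 7 (mod 15).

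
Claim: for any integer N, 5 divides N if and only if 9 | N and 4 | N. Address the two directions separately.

(⟹) This fails: take N = 5. Certainly 5 ∣ 5, but 9 ∤ 5.

(⟸) This fails: take N = 36. Both 9 ∣ 36 and 4 ∣ 36, yet 36 is not a multiple of 5 (since 36 = 7·5 + 1), so 5 ∤ 36.

Neither direction holds.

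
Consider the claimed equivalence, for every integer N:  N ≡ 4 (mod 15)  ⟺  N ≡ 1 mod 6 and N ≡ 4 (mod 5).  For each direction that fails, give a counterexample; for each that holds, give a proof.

[⇒] This fails: N = 4 gives 4 ≡ 4 (mod 15) but 4 ≡ 4 (mod 6), so the conjunction on the right does not hold.

[⇐] Conversely, if N ≡ 1 (mod 6) and N ≡ 4 (mod 5), then by the Chinese remainder theorem N ≡ 19 (mod 30). Since 19 ≡ 4 (mod 15) and 15 ∣ 30, we get N ≡ 4 (mod 15).

(⇒) fails; (⇐) holds.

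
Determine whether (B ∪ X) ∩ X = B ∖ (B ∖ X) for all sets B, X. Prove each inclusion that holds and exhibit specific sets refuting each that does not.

(⟹) This inclusion fails. Take B = ∅, X = {1}; then 1 ∈ (B ∪ X) ∩ X but 1 ∉ B ∖ (B ∖ X).

(⟸) Let x ∈ B ∖ (B ∖ X). Then x ∈ B ∩ X, from which x ∈ (B ∪ X) ∩ X.

The sets are not equal: only the reverse inclusion holds.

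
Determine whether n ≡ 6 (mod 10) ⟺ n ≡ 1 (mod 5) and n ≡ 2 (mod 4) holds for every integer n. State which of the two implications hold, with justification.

(⇐) If n ≡ 1 (mod 5) and n ≡ 2 (mod 4), then by the Chinese remainder theorem n ≡ 6 (mod 20). Since 6 ≡ 6 (mod 10) and 10 ∣ 20, we get n ≡ 6 (mod 10).

(⇒) This fails: n = 16 gives 16 ≡ 6 (mod 10) but 16 ≡ 0 (mod 4), so the conjunction on the right does not hold.

Not equivalent: only (⇐) holds.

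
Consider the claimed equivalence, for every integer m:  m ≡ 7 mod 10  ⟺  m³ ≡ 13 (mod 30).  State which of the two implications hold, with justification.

[⇒] This fails: take m = 17. Then 17 ≡ 7 (mod 10), but 17³ = 4913 ≡ 23 (mod 30), not 13.

[⇐] Conversely, the residues r modulo 30 with r³ ≡ 13 (mod 30) are exactly {7}, and each is ≡ 7 (mod 10).

Only the reverse direction holds.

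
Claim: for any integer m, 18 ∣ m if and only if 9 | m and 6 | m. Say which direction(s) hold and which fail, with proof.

Both directions hold.

(→) If 18 ∣ m, write m = 18q. Since 18 = 2·9, m = 9·(2q), so 9 ∣ m; and since 18 = 3·6, m = 6·(3q), so 6 ∣ m.

(←) Suppose 9 ∣ m and 6 ∣ m. Any common multiple of 9 and 6 is a multiple of their lcm; here lcm(9, 6) = 9·6/gcd(9, 6) = 54/3 = 18, so 18 ∣ m.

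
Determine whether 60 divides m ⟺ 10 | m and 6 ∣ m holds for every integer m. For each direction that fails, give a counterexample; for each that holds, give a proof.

(⟹) If 60 ∣ m, write m = 60q. Since 60 = 6·10, m = 10·(6q), so 10 ∣ m; and since 60 = 10·6, m = 6·(10q), so 6 ∣ m.

(⟸) This fails: take m = 30. Both 10 ∣ 30 and 6 ∣ 30, yet 30 is not a multiple of 60 (since 30 = 0·60 + 30), so 60 ∤ 30.

Only the forward direction holds.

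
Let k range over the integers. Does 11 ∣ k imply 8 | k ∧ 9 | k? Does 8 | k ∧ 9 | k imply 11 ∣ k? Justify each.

(⇒) This fails: take k = 11. Certainly 11 ∣ 11, but 8 ∤ 11.

(⇐) This fails: take k = 72. Both 8 ∣ 72 and 9 ∣ 72, yet 72 is not a multiple of 11 (since 72 = 6·11 + 6), so 11 ∤ 72.

Neither direction holds.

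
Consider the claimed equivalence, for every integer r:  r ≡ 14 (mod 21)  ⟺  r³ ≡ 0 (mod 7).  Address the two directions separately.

(→) Suppose r ≡ 14 (mod 21). Then r³ ≡ 14³ = 2744 (mod 21), and since 7 ∣ 21, also r³ ≡ 0 (mod 7).

(←) This fails: take r = 0. Then 0³ = 0 ≡ 0 (mod 7), yet 0 ≡ 0 (mod 21), not 14.

(⇒) holds; (⇐) fails.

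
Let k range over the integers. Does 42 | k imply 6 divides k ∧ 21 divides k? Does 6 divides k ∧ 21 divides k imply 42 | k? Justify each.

(⟹) If 42 ∣ k, write k = 42q. Since 42 = 7·6, k = 6·(7q), so 6 ∣ k; and since 42 = 2·21, k = 21·(2q), so 21 ∣ k.

(⟸) Suppose 6 ∣ k and 21 ∣ k. Any common multiple of 6 and 21 is a multiple of their lcm; here lcm(6, 21) = 6·21/gcd(6, 21) = 126/3 = 42, so 42 ∣ k.

Equivalent; both directions hold.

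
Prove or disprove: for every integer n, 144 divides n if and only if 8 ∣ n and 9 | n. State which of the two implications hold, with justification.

The forward direction holds; the converse fails.

(⟹) If 144 ∣ n, write n = 144q. Since 144 = 18·8, n = 8·(18q), so 8 ∣ n; and since 144 = 16·9, n = 9·(16q), so 9 ∣ n.

(⟸) This fails: take n = 72. Both 8 ∣ 72 and 9 ∣ 72, yet 72 is not a multiple of 144 (since 72 = 0·144 + 72), so 144 ∤ 72.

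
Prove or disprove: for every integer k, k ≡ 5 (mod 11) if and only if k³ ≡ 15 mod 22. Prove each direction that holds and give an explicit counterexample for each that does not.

Only the converse holds.

(⇒) This fails: take k = 16. Then 16 ≡ 5 (mod 11), but 16³ = 4096 ≡ 4 (mod 22), not 15.

(⇐) Conversely, the residues r modulo 22 with r³ ≡ 15 (mod 22) are exactly {5}, and each is ≡ 5 (mod 11).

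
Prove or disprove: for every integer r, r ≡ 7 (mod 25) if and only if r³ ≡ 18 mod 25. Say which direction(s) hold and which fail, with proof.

Both implications hold.

(⟹) Suppose r ≡ 7 (mod 25). Write r = 25j + 7. Then (25j + 7)³ = 15625j³ + 13125j² + 3675j + 343 = 25(625j³ + 525j² + 147j + 13) + 18, so r³ ≡ 18 (mod 25).

(⟸) Conversely, suppose r³ ≡ 18 (mod 25). The only residue r in {0, …, 24} with r³ ≡ 18 (mod 25) is r = 7, so r ≡ 7 (mod 25).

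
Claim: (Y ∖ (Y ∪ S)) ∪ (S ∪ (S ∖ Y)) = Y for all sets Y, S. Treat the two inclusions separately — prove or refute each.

(⊆) fails and (⊇) fails.

(⊆) This inclusion fails. Take Y = ∅, S = {1}; then 1 ∈ (Y ∖ (Y ∪ S)) ∪ (S ∪ (S ∖ Y)) but 1 ∉ Y.

(⊇) This inclusion fails. Take Y = {1}, S = ∅; then 1 ∈ Y but 1 ∉ (Y ∖ (Y ∪ S)) ∪ (S ∪ (S ∖ Y)).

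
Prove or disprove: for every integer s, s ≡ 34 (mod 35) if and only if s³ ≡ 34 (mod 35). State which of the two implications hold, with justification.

Forward direction. Suppose s ≡ 34 (mod 35). Write s = 35j + 34. Then (35j + 34)³ = 42875j³ + 124950j² + 121380j + 39304 = 35(1225j³ + 3570j² + 3468j + 1122) + 34, so s³ ≡ 34 (mod 35).

Converse. This fails: take s = 19. Then 19³ = 6859 ≡ 34 (mod 35), yet 19 ≡ 19 (mod 35), not 34.

Only the forward direction holds.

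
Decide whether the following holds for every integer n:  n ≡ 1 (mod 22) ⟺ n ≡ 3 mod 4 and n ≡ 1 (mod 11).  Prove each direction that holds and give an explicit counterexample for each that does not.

(⟹) This fails: n = 1 gives 1 ≡ 1 (mod 22) but 1 ≡ 1 (mod 4), so the conjunction on the right does not hold.

(⟸) Conversely, if n ≡ 3 (mod 4) and n ≡ 1 (mod 11), then by the Chinese remainder theorem n ≡ 23 (mod 44). Since 23 ≡ 1 (mod 22) and 22 ∣ 44, we get n ≡ 1 (mod 22).

Only the converse holds.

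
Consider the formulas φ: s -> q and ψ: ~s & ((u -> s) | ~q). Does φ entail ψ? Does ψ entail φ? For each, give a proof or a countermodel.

Forward direction. This fails. Under s = T, q = T, u = F, the left side is true but the right side is false.

Converse. Assume the antecedent. If s is true, the antecedent cannot hold. If s is false, s -> q reduces to true regardless of the other variables. Either way s -> q holds.

(⇒) fails; (⇐) holds.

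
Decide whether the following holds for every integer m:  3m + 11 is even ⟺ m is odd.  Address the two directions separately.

[⇒] Suppose 3m + 11 is even. Since 3 is odd, 3m and m have the same parity, so 3m + 11 ≡ m + 11 (mod 2). As 11 is odd, 3m + 11 is even exactly when m is odd. Thus m is odd.

[⇐] Conversely, suppose m is odd; write m = 2j + 1. Then 3m + 11 = 3·(2j + 1) + 11 = 2·3j + 14, which is even.

Both directions hold.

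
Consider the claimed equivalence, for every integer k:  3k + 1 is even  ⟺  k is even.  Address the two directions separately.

Neither direction holds.

Forward direction. This fails: k = 3 gives 3k + 1 = 10, which is even, but 3 is odd, not even.

Converse. This also fails: k = 0 is even, but 3k + 1 = 1 is odd, not even.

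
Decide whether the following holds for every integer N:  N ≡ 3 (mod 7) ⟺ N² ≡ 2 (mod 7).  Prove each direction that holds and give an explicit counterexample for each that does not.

Forward direction. Suppose N ≡ 3 (mod 7). Write N = 7j + 3. Then (7j + 3)² = 49j² + 42j + 9 = 7(7j² + 6j + 1) + 2, so N² ≡ 2 (mod 7).

Converse. This fails: take N = 4. Then 4² = 16 ≡ 2 (mod 7), yet 4 ≡ 4 (mod 7), not 3.

Only the forward direction holds.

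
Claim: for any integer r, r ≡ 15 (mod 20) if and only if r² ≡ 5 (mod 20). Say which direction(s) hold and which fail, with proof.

(⇒) Suppose r ≡ 15 (mod 20). Write r = 20j + 15. Then (20j + 15)² = 400j² + 600j + 225 = 20(20j² + 30j + 11) + 5, so r² ≡ 5 (mod 20).

(⇐) This fails: take r = 5. Then 5² = 25 ≡ 5 (mod 20), yet 5 ≡ 5 (mod 20), not 15.

Only the forward implication holds.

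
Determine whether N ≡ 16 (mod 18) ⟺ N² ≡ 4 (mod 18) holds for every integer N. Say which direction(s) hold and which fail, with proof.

[⇒] Suppose N ≡ 16 (mod 18). Write N = 18j + 16. Then (18j + 16)² = 324j² + 576j + 256 = 18(18j² + 32j + 14) + 4, so N² ≡ 4 (mod 18).

[⇐] This fails: take N = 2. Then 2² = 4 ≡ 4 (mod 18), yet 2 ≡ 2 (mod 18), not 16.

(⇒) holds; (⇐) fails.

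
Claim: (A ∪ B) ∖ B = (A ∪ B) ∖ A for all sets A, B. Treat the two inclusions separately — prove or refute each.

Neither inclusion holds.

Forward inclusion. This inclusion fails. Take A = {1}, B = ∅; then 1 ∈ (A ∪ B) ∖ B but 1 ∉ (A ∪ B) ∖ A.

Reverse inclusion. This inclusion fails. Take A = ∅, B = {1}; then 1 ∈ (A ∪ B) ∖ A but 1 ∉ (A ∪ B) ∖ B.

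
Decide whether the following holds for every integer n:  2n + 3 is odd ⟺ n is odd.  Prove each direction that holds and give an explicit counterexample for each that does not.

[⇐] Suppose n is odd. Since 2 is even, 2n is even for every n, so 2n + 3 has the same parity as 3, which is odd. Hence 2n + 3 is odd.

[⇒] This fails: take n = 2. Then 2n + 3 = 7, which is odd, yet n = 2 is even, not odd.

Only the reverse direction holds.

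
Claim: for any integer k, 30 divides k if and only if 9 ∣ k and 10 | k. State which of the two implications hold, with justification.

Not equivalent: only (⇐) holds.

(⟹) This fails: take k = 30. Certainly 30 ∣ 30, but 9 ∤ 30.

(⟸) Suppose 9 ∣ k and 10 ∣ k. Any common multiple of 9 and 10 is a multiple of their lcm; here gcd(9, 10) = 1, so lcm(9, 10) = 9·10 = 90, so 90 ∣ k. Since 30 ∣ 90, it follows that 30 ∣ k.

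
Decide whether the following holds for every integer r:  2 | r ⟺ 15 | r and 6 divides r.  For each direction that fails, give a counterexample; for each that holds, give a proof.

(⇒) fails; (⇐) holds.

[⇒] This fails: take r = 2. Certainly 2 ∣ 2, but 15 ∤ 2.

[⇐] Suppose 15 ∣ r and 6 ∣ r. Any common multiple of 15 and 6 is a multiple of their lcm; here lcm(15, 6) = 15·6/gcd(15, 6) = 90/3 = 30, so 30 ∣ r. Since 2 ∣ 30, it follows that 2 ∣ r.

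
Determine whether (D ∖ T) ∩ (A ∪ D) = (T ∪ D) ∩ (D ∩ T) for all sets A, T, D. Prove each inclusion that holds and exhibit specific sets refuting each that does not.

Both inclusions fail.

(⊆) This inclusion fails. Take A = ∅, T = ∅, D = {1}; then 1 ∈ (D ∖ T) ∩ (A ∪ D) but 1 ∉ (T ∪ D) ∩ (D ∩ T).

(⊇) This inclusion fails. Take A = ∅, T = {1}, D = {1}; then 1 ∈ (T ∪ D) ∩ (D ∩ T) but 1 ∉ (D ∖ T) ∩ (A ∪ D).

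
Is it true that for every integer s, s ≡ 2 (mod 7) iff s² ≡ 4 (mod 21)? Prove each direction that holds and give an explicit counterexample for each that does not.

[⇒] This fails: take s = 9. Then 9 ≡ 2 (mod 7), but 9² = 81 ≡ 18 (mod 21), not 4.

[⇐] This fails: take s = 5. Then 5² = 25 ≡ 4 (mod 21), yet 5 ≡ 5 (mod 7), not 2.

(⇒) fails and (⇐) fails.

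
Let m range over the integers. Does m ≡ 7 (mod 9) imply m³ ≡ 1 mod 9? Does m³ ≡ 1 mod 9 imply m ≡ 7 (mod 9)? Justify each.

Only the forward implication holds.

(←) This fails: take m = 1. Then 1³ = 1 ≡ 1 (mod 9), yet 1 ≡ 1 (mod 9), not 7.

(→) Suppose m ≡ 7 (mod 9). Write m = 9j + 7. Then (9j + 7)³ = 729j³ + 1701j² + 1323j + 343 = 9(81j³ + 189j² + 147j + 38) + 1, so m³ ≡ 1 (mod 9).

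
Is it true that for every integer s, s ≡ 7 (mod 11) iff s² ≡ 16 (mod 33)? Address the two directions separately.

(⇒) fails and (⇐) fails.

(→) This fails: take s = 18. Then 18 ≡ 7 (mod 11), but 18² = 324 ≡ 27 (mod 33), not 16.

(←) This fails: take s = 4. Then 4² = 16 ≡ 16 (mod 33), yet 4 ≡ 4 (mod 11), not 7.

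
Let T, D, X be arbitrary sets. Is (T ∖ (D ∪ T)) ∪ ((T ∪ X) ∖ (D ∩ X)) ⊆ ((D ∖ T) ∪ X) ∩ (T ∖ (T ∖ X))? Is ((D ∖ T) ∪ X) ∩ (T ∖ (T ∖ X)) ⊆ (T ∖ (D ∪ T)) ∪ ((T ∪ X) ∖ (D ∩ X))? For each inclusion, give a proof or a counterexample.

(⟹) This inclusion fails. Take T = {1}, D = ∅, X = ∅; then 1 ∈ (T ∖ (D ∪ T)) ∪ ((T ∪ X) ∖ (D ∩ X)) but 1 ∉ ((D ∖ T) ∪ X) ∩ (T ∖ (T ∖ X)).

(⟸) This inclusion fails. Take T = {1}, D = {1}, X = {1}; then 1 ∈ ((D ∖ T) ∪ X) ∩ (T ∖ (T ∖ X)) but 1 ∉ (T ∖ (D ∪ T)) ∪ ((T ∪ X) ∖ (D ∩ X)).

(⊆) fails and (⊇) fails.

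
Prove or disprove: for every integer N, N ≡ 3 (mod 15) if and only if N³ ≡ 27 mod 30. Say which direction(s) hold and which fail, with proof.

[⇒] This fails: take N = 18. Then 18 ≡ 3 (mod 15), but 18³ = 5832 ≡ 12 (mod 30), not 27.

[⇐] Conversely, the residues r modulo 30 with r³ ≡ 27 (mod 30) are exactly {3}, and each is ≡ 3 (mod 15).

(⇒) fails; (⇐) holds.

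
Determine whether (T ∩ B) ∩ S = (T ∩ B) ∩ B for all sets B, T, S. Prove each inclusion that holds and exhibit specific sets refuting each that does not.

Only the forward inclusion holds.

Forward inclusion. Let x ∈ (T ∩ B) ∩ S. Then x ∈ B ∩ T ∩ S, from which x ∈ (T ∩ B) ∩ B.

Reverse inclusion. This inclusion fails. Take B = {1}, T = {1}, S = ∅; then 1 ∈ (T ∩ B) ∩ B but 1 ∉ (T ∩ B) ∩ S.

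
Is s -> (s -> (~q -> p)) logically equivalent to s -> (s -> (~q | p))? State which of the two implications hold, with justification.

[⇒] This fails. Under p = F, q = T, s = T, the left side is true but the right side is false.

[⇐] This fails. Under p = F, q = F, s = T, the left side is false but the right side is true.

Both directions fail.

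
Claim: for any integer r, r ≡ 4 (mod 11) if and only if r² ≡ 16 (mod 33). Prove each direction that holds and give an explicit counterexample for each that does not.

(⇒) This fails: take r = 15. Then 15 ≡ 4 (mod 11), but 15² = 225 ≡ 27 (mod 33), not 16.

(⇐) This fails: take r = 7. Then 7² = 49 ≡ 16 (mod 33), yet 7 ≡ 7 (mod 11), not 4.

(⇒) fails and (⇐) fails.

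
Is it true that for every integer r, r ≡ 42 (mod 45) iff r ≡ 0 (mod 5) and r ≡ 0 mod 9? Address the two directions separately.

[⇒] This fails: r = 42 gives 42 ≡ 42 (mod 45) but 42 ≡ 2 (mod 5), so the conjunction on the right does not hold.

[⇐] This fails: r = 0 satisfies both congruences on the right (0 ≡ 0 mod 5 and 0 ≡ 0 mod 9) yet 0 ≡ 0 (mod 45), not 42.

Both directions fail.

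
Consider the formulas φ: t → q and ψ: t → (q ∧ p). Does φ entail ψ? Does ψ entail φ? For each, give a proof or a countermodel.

Not equivalent: only (⇐) holds.

(→) This fails. Under t = T, p = F, q = T, the left side is true but the right side is false.

(←) Assume the antecedent. If t is true, the antecedent forces (t = T, p = T, q = T), and t → q holds there. If t is false, t → q reduces to true regardless of the other variables. Either way t → q holds.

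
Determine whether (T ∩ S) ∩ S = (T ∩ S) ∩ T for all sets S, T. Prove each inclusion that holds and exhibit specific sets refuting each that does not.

Forward inclusion. Let x ∈ (T ∩ S) ∩ S. Then x ∈ S ∩ T, from which x ∈ (T ∩ S) ∩ T.

Reverse inclusion. Let x ∈ (T ∩ S) ∩ T. Then x ∈ S ∩ T, from which x ∈ (T ∩ S) ∩ S.

Both inclusions hold.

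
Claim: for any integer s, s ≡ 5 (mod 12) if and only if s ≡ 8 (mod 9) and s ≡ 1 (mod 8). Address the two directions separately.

(→) This fails: s = 65 gives 65 ≡ 5 (mod 12) but 65 ≡ 2 (mod 9), so the conjunction on the right does not hold.

(←) Conversely, if s ≡ 8 (mod 9) and s ≡ 1 (mod 8), then by the Chinese remainder theorem s ≡ 17 (mod 72). Since 17 ≡ 5 (mod 12) and 12 ∣ 72, we get s ≡ 5 (mod 12).

The forward direction fails; the converse holds.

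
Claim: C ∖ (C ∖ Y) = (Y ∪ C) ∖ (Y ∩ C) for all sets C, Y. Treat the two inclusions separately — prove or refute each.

(⊆) fails and (⊇) fails.

(⟹) This inclusion fails. Take C = {1}, Y = {1}; then 1 ∈ C ∖ (C ∖ Y) but 1 ∉ (Y ∪ C) ∖ (Y ∩ C).

(⟸) This inclusion fails. Take C = {1}, Y = ∅; then 1 ∈ (Y ∪ C) ∖ (Y ∩ C) but 1 ∉ C ∖ (C ∖ Y).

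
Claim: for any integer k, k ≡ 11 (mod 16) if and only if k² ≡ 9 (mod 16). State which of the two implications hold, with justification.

(⇒) holds; (⇐) fails.

(→) Suppose k ≡ 11 (mod 16). Write k = 16j + 11. Then (16j + 11)² = 256j² + 352j + 121 = 16(16j² + 22j + 7) + 9, so k² ≡ 9 (mod 16).

(←) This fails: take k = 3. Then 3² = 9 ≡ 9 (mod 16), yet 3 ≡ 3 (mod 16), not 11.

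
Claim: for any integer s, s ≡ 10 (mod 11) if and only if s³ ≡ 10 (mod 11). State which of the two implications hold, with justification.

[⇒] Suppose s ≡ 10 (mod 11). Write s = 11j + 10. Then (11j + 10)³ = 1331j³ + 3630j² + 3300j + 1000 = 11(121j³ + 330j² + 300j + 90) + 10, so s³ ≡ 10 (mod 11).

[⇐] Conversely, suppose s³ ≡ 10 (mod 11). The only residue r in {0, …, 10} with r³ ≡ 10 (mod 11) is r = 10, so s ≡ 10 (mod 11).

Both directions hold.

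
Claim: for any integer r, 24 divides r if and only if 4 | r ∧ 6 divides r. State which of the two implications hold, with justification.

(←) This fails: take r = 12. Both 4 ∣ 12 and 6 ∣ 12, yet 12 is not a multiple of 24 (since 12 = 0·24 + 12), so 24 ∤ 12.

(→) If 24 ∣ r, write r = 24q. Since 24 = 6·4, r = 4·(6q), so 4 ∣ r; and since 24 = 4·6, r = 6·(4q), so 6 ∣ r.

(⇒) holds; (⇐) fails.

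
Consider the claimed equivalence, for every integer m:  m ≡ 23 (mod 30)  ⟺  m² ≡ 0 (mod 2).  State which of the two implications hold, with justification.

Both directions fail.

(⇒) This fails: take m = 23. Then 23 ≡ 23 (mod 30), but 23² = 529 ≡ 1 (mod 2), not 0.

(⇐) This fails: take m = 0. Then 0² = 0 ≡ 0 (mod 2), yet 0 ≡ 0 (mod 30), not 23.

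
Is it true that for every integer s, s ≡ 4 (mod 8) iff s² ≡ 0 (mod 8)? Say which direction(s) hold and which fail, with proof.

Only the forward implication holds.

(⟹) Suppose s ≡ 4 (mod 8). Write s = 8j + 4. Then (8j + 4)² = 64j² + 64j + 16 = 8(8j² + 8j + 2) + 0, so s² ≡ 0 (mod 8).

(⟸) This fails: take s = 0. Then 0² = 0 ≡ 0 (mod 8), yet 0 ≡ 0 (mod 8), not 4.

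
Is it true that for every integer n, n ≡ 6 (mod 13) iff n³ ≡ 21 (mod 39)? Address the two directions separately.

Both directions fail.

(→) This fails: take n = 19. Then 19 ≡ 6 (mod 13), but 19³ = 6859 ≡ 34 (mod 39), not 21.

(←) This fails: take n = 15. Then 15³ = 3375 ≡ 21 (mod 39), yet 15 ≡ 2 (mod 13), not 6.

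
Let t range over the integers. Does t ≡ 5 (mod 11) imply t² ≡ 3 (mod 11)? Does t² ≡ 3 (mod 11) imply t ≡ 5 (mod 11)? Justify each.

(⇒) Suppose t ≡ 5 (mod 11). Write t = 11j + 5. Then (11j + 5)² = 121j² + 110j + 25 = 11(11j² + 10j + 2) + 3, so t² ≡ 3 (mod 11).

(⇐) This fails: take t = 6. Then 6² = 36 ≡ 3 (mod 11), yet 6 ≡ 6 (mod 11), not 5.

(⇒) holds; (⇐) fails.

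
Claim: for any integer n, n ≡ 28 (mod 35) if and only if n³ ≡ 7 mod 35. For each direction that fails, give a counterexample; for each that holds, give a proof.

Forward direction. Suppose n ≡ 28 (mod 35). Write n = 35j + 28. Then (35j + 28)³ = 42875j³ + 102900j² + 82320j + 21952 = 35(1225j³ + 2940j² + 2352j + 627) + 7, so n³ ≡ 7 (mod 35).

Converse. Suppose n³ ≡ 7 (mod 35). The only residue r in {0, …, 34} with r³ ≡ 7 (mod 35) is r = 28, so n ≡ 28 (mod 35).

Equivalent; both directions hold.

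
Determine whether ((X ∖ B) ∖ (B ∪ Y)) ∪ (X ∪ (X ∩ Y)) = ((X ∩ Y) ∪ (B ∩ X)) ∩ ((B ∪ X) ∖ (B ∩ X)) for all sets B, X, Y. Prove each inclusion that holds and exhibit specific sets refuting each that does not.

Only the reverse inclusion holds.

(⊇) Let x ∈ ((X ∩ Y) ∪ (B ∩ X)) ∩ ((B ∪ X) ∖ (B ∩ X)). Then x ∈ X ∩ Y and x ∉ B, from which x ∈ ((X ∖ B) ∖ (B ∪ Y)) ∪ (X ∪ (X ∩ Y)).

(⊆) This inclusion fails. Take B = ∅, X = {1}, Y = ∅; then 1 ∈ ((X ∖ B) ∖ (B ∪ Y)) ∪ (X ∪ (X ∩ Y)) but 1 ∉ ((X ∩ Y) ∪ (B ∩ X)) ∩ ((B ∪ X) ∖ (B ∩ X)).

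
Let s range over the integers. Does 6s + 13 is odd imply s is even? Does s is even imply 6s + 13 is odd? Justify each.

[⇒] This fails: take s = 1. Then 6s + 13 = 19, which is odd, yet s = 1 is odd, not even.

[⇐] Suppose s is even. Since 6 is even, 6s is even for every s, so 6s + 13 has the same parity as 13, which is odd. Hence 6s + 13 is odd.

Not equivalent: only (⇐) holds.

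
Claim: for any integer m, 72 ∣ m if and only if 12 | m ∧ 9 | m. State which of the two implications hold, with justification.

(⟸) This fails: take m = 36. Both 12 ∣ 36 and 9 ∣ 36, yet 36 is not a multiple of 72 (since 36 = 0·72 + 36), so 72 ∤ 36.

(⟹) If 72 ∣ m, write m = 72q. Since 72 = 6·12, m = 12·(6q), so 12 ∣ m; and since 72 = 8·9, m = 9·(8q), so 9 ∣ m.

Not equivalent: only (⇒) holds.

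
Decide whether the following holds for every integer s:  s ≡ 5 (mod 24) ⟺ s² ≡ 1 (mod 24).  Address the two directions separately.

(⇒) holds; (⇐) fails.

(⟸) This fails: take s = 1. Then 1² = 1 ≡ 1 (mod 24), yet 1 ≡ 1 (mod 24), not 5.

(⟹) Suppose s ≡ 5 (mod 24). Write s = 24j + 5. Then (24j + 5)² = 576j² + 240j + 25 = 24(24j² + 10j + 1) + 1, so s² ≡ 1 (mod 24).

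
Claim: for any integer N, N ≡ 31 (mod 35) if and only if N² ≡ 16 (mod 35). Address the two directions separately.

(⇒) holds; (⇐) fails.

(⟸) This fails: take N = 4. Then 4² = 16 ≡ 16 (mod 35), yet 4 ≡ 4 (mod 35), not 31.

(⟹) Suppose N ≡ 31 (mod 35). Write N = 35j + 31. Then (35j + 31)² = 1225j² + 2170j + 961 = 35(35j² + 62j + 27) + 16, so N² ≡ 16 (mod 35).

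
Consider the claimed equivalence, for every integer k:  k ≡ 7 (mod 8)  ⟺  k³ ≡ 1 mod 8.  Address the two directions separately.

(⇒) This fails: take k = 7. Then 7 ≡ 7 (mod 8), but 7³ = 343 ≡ 7 (mod 8), not 1.

(⇐) This fails: take k = 1. Then 1³ = 1 ≡ 1 (mod 8), yet 1 ≡ 1 (mod 8), not 7.

(⇒) fails and (⇐) fails.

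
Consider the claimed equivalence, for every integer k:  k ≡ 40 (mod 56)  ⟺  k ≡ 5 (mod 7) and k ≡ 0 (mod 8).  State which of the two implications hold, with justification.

(⟹) Suppose k ≡ 40 (mod 56); write k = 56j + 40. Since 7 ∣ 56, reducing mod 7 gives k ≡ 40 ≡ 5 (mod 7); since 8 ∣ 56, reducing mod 8 gives k ≡ 40 ≡ 0 (mod 8).

(⟸) Conversely, if k ≡ 5 (mod 7) and k ≡ 0 (mod 8), then by the Chinese remainder theorem k ≡ 40 (mod 56). This is exactly k ≡ 40 (mod 56).

Both directions hold; the statement is true.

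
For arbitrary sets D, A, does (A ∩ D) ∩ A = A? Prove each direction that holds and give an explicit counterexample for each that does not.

(⊆) holds; (⊇) fails.

(⟹) Let x ∈ (A ∩ D) ∩ A. Then x ∈ D ∩ A, from which x ∈ A.

(⟸) This inclusion fails. Take D = ∅, A = {1}; then 1 ∈ A but 1 ∉ (A ∩ D) ∩ A.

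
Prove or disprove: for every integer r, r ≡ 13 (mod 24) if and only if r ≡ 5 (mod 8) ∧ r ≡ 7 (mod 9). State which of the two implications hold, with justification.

(⇐) If r ≡ 5 (mod 8) and r ≡ 7 (mod 9), then by the Chinese remainder theorem r ≡ 61 (mod 72). Since 61 ≡ 13 (mod 24) and 24 ∣ 72, we get r ≡ 13 (mod 24).

(⇒) This fails: r = 37 gives 37 ≡ 13 (mod 24) but 37 ≡ 1 (mod 9), so the conjunction on the right does not hold.

The forward direction fails; the converse holds.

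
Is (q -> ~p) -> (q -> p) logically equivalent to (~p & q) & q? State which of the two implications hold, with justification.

Neither direction holds.

(⇒) This fails. Under p = F, q = F, the left side is true but the right side is false.

(⇐) This fails. Under p = F, q = T, the left side is false but the right side is true.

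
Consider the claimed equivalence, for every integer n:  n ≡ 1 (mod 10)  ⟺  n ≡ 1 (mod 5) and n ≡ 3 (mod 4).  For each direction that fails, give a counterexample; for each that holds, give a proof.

Not equivalent: only (⇐) holds.

[⇒] This fails: n = 1 gives 1 ≡ 1 (mod 10) but 1 ≡ 1 (mod 4), so the conjunction on the right does not hold.

[⇐] Conversely, if n ≡ 1 (mod 5) and n ≡ 3 (mod 4), then by the Chinese remainder theorem n ≡ 11 (mod 20). Since 11 ≡ 1 (mod 10) and 10 ∣ 20, we get n ≡ 1 (mod 10).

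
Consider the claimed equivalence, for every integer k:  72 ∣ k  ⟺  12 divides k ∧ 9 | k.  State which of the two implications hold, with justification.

Only the forward implication holds.

(⟹) If 72 ∣ k, write k = 72q. Since 72 = 6·12, k = 12·(6q), so 12 ∣ k; and since 72 = 8·9, k = 9·(8q), so 9 ∣ k.

(⟸) This fails: take k = 36. Both 12 ∣ 36 and 9 ∣ 36, yet 36 is not a multiple of 72 (since 36 = 0·72 + 36), so 72 ∤ 36.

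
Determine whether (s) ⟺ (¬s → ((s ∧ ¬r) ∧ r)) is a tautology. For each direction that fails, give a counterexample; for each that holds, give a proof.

Forward direction. Assume the antecedent. If r is true, the antecedent forces (r = T, s = T), and ¬s → ((s ∧ ¬r) ∧ r) holds there. If r is false, the antecedent forces (r = F, s = T), and ¬s → ((s ∧ ¬r) ∧ r) holds there. Either way ¬s → ((s ∧ ¬r) ∧ r) holds.

Converse. Assume the antecedent. If r is true, the antecedent forces (r = T, s = T), and s holds there. If r is false, the antecedent forces (r = F, s = T), and s holds there. Either way s holds.

Equivalent; both directions hold.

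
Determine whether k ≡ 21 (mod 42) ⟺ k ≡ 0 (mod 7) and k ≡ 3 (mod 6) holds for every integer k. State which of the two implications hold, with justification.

The biconditional holds.

Forward direction. Suppose k ≡ 21 (mod 42); write k = 42j + 21. Since 7 ∣ 42, reducing mod 7 gives k ≡ 21 ≡ 0 (mod 7); since 6 ∣ 42, reducing mod 6 gives k ≡ 21 ≡ 3 (mod 6).

Converse. If k ≡ 0 (mod 7) and k ≡ 3 (mod 6), then by the Chinese remainder theorem k ≡ 21 (mod 42). This is exactly k ≡ 21 (mod 42).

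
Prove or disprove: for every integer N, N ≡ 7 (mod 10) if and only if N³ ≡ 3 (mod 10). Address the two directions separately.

(⟸) For the converse, argue contrapositively. If N ≢ 7 (mod 10), then N is congruent to one of 0, 1, 2, 3, 4, 5, 6, 8, 9 modulo 10, and these give N³ ≡ 0, 1, 8, 7, 4, 5, 6, 2, 9 respectively — never 3.

(⟹) Suppose N ≡ 7 (mod 10). Write N = 10j + 7. Then (10j + 7)³ = 1000j³ + 2100j² + 1470j + 343 = 10(100j³ + 210j² + 147j + 34) + 3, so N³ ≡ 3 (mod 10).

Both directions hold; the statement is true.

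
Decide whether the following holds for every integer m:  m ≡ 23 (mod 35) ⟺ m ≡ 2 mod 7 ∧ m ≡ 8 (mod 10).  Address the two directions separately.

(⇒) This fails: m = 23 gives 23 ≡ 23 (mod 35) but 23 ≡ 3 (mod 10), so the conjunction on the right does not hold.

(⇐) Conversely, if m ≡ 2 (mod 7) and m ≡ 8 (mod 10), then by the Chinese remainder theorem m ≡ 58 (mod 70). Since 58 ≡ 23 (mod 35) and 35 ∣ 70, we get m ≡ 23 (mod 35).

(⇒) fails; (⇐) holds.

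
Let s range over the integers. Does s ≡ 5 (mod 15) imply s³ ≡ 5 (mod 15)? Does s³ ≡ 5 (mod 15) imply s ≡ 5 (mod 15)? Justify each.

Both directions hold; the statement is true.

(→) Suppose s ≡ 5 (mod 15). Write s = 15j + 5. Then (15j + 5)³ = 3375j³ + 3375j² + 1125j + 125 = 15(225j³ + 225j² + 75j + 8) + 5, so s³ ≡ 5 (mod 15).

(←) Conversely, suppose s³ ≡ 5 (mod 15). The only residue r in {0, …, 14} with r³ ≡ 5 (mod 15) is r = 5, so s ≡ 5 (mod 15).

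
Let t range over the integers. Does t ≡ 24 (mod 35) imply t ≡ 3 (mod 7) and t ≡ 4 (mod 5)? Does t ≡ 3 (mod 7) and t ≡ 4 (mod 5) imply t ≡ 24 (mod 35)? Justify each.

Both directions hold; the statement is true.

[⇒] Suppose t ≡ 24 (mod 35); write t = 35j + 24. Since 7 ∣ 35, reducing mod 7 gives t ≡ 24 ≡ 3 (mod 7); since 5 ∣ 35, reducing mod 5 gives t ≡ 24 ≡ 4 (mod 5).

[⇐] Conversely, if t ≡ 3 (mod 7) and t ≡ 4 (mod 5), then by the Chinese remainder theorem t ≡ 24 (mod 35). This is exactly t ≡ 24 (mod 35).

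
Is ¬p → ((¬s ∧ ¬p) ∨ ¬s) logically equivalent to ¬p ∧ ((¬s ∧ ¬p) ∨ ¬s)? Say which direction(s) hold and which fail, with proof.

Not equivalent: only (⇐) holds.

(←) Assume the antecedent. If s is true, the antecedent cannot hold. If s is false, ¬p → ((¬s ∧ ¬p) ∨ ¬s) reduces to true regardless of the other variables. Either way ¬p → ((¬s ∧ ¬p) ∨ ¬s) holds.

(→) This fails. Under s = F, p = T, the left side is true but the right side is false.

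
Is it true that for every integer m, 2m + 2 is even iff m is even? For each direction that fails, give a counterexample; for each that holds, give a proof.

Only the converse holds.

(→) This fails: take m = 7. Then 2m + 2 = 16, which is even, yet m = 7 is odd, not even.

(←) Suppose m is even. Since 2 is even, 2m is even for every m, so 2m + 2 has the same parity as 2, which is even. Hence 2m + 2 is even.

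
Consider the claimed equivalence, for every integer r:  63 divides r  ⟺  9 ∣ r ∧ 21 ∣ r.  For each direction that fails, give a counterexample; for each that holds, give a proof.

Forward direction. If 63 ∣ r, write r = 63q. Since 63 = 7·9, r = 9·(7q), so 9 ∣ r; and since 63 = 3·21, r = 21·(3q), so 21 ∣ r.

Converse. Suppose 9 ∣ r and 21 ∣ r. Any common multiple of 9 and 21 is a multiple of their lcm; here lcm(9, 21) = 9·21/gcd(9, 21) = 189/3 = 63, so 63 ∣ r.

Both directions hold.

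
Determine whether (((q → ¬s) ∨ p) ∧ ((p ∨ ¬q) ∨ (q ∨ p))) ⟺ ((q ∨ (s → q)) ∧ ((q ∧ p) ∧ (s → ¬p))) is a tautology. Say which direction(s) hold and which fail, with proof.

Not equivalent: only (⇐) holds.

(⇒) This fails. Under q = F, s = F, p = F, the left side is true but the right side is false.

(⇐) Assume the antecedent. If q is true, the antecedent forces (q = T, s = F, p = T), and the consequent holds there. If q is false, the antecedent cannot hold. Either way the consequent holds.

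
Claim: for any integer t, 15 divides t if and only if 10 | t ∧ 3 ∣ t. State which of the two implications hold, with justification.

Only the converse holds.

(⟹) This fails: take t = 15. Certainly 15 ∣ 15, but 10 ∤ 15.

(⟸) Suppose 10 ∣ t and 3 ∣ t. Any common multiple of 10 and 3 is a multiple of their lcm; here gcd(10, 3) = 1, so lcm(10, 3) = 10·3 = 30, so 30 ∣ t. Since 15 ∣ 30, it follows that 15 ∣ t.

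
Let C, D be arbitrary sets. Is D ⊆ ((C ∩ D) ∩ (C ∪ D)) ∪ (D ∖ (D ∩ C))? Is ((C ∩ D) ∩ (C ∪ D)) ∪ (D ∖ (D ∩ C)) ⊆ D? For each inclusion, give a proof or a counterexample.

Forward inclusion. Let x ∈ D. Then either x ∈ D and x ∉ C; or x ∈ C ∩ D. In each case x ∈ ((C ∩ D) ∩ (C ∪ D)) ∪ (D ∖ (D ∩ C)), so D ⊆ ((C ∩ D) ∩ (C ∪ D)) ∪ (D ∖ (D ∩ C)).

Reverse inclusion. Let x ∈ ((C ∩ D) ∩ (C ∪ D)) ∪ (D ∖ (D ∩ C)). Then either x ∈ D and x ∉ C; or x ∈ C ∩ D. In each case x ∈ D, so ((C ∩ D) ∩ (C ∪ D)) ∪ (D ∖ (D ∩ C)) ⊆ D.

Both inclusions hold; the sets are equal.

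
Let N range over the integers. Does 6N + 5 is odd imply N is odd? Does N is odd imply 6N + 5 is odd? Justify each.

The forward direction fails; the converse holds.

(⇒) This fails: take N = 0. Then 6N + 5 = 5, which is odd, yet N = 0 is even, not odd.

(⇐) Suppose N is odd. Since 6 is even, 6N is even for every N, so 6N + 5 has the same parity as 5, which is odd. Hence 6N + 5 is odd.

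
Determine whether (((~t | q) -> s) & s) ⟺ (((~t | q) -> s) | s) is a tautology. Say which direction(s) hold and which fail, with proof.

(⟹) Assume the antecedent. If s is true, ((~t | q) -> s) | s reduces to true regardless of the other variables. If s is false, the antecedent cannot hold. Either way ((~t | q) -> s) | s holds.

(⟸) This fails. Under s = F, t = T, q = F, the left side is false but the right side is true.

Not equivalent: only (⇒) holds.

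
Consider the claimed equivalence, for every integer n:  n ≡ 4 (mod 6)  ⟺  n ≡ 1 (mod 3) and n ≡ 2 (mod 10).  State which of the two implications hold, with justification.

[⇒] This fails: n = 4 gives 4 ≡ 4 (mod 6) but 4 ≡ 4 (mod 10), so the conjunction on the right does not hold.

[⇐] Conversely, if n ≡ 1 (mod 3) and n ≡ 2 (mod 10), then by the Chinese remainder theorem n ≡ 22 (mod 30). Since 22 ≡ 4 (mod 6) and 6 ∣ 30, we get n ≡ 4 (mod 6).

Not equivalent: only (⇐) holds.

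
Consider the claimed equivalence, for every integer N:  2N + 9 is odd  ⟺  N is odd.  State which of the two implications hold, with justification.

[⇒] This fails: take N = 4. Then 2N + 9 = 17, which is odd, yet N = 4 is even, not odd.

[⇐] Suppose N is odd. Since 2 is even, 2N is even for every N, so 2N + 9 has the same parity as 9, which is odd. Hence 2N + 9 is odd.

Only the reverse direction holds.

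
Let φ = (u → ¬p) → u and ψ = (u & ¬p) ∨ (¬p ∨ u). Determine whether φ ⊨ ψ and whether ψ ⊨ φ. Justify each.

Only the forward implication holds.

(⟹) Assume the antecedent. If u is true, (u & ¬p) ∨ (¬p ∨ u) reduces to true regardless of the other variables. If u is false, the antecedent cannot hold. Either way (u & ¬p) ∨ (¬p ∨ u) holds.

(⟸) This fails. Under u = F, p = F, the left side is false but the right side is true.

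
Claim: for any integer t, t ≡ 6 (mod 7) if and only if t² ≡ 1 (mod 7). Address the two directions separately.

(⇒) Suppose t ≡ 6 (mod 7). Write t = 7j + 6. Then (7j + 6)² = 49j² + 84j + 36 = 7(7j² + 12j + 5) + 1, so t² ≡ 1 (mod 7).

(⇐) This fails: take t = 1. Then 1² = 1 ≡ 1 (mod 7), yet 1 ≡ 1 (mod 7), not 6.

(⇒) holds; (⇐) fails.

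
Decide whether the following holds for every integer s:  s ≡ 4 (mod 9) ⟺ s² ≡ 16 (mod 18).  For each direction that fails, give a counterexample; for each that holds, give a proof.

(⇒) fails and (⇐) fails.

[⇒] This fails: take s = 13. Then 13 ≡ 4 (mod 9), but 13² = 169 ≡ 7 (mod 18), not 16.

[⇐] This fails: take s = 14. Then 14² = 196 ≡ 16 (mod 18), yet 14 ≡ 5 (mod 9), not 4.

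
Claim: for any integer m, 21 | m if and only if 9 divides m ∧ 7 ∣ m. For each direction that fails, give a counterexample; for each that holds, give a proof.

[⇒] This fails: take m = 21. Certainly 21 ∣ 21, but 9 ∤ 21.

[⇐] Suppose 9 ∣ m and 7 ∣ m. Any common multiple of 9 and 7 is a multiple of their lcm; here gcd(9, 7) = 1, so lcm(9, 7) = 9·7 = 63, so 63 ∣ m. Since 21 ∣ 63, it follows that 21 ∣ m.

(⇒) fails; (⇐) holds.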